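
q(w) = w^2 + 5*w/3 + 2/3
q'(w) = 2*w + 5/3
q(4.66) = 30.15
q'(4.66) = 10.99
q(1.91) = 7.50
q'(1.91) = 5.49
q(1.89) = 7.39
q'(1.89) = 5.45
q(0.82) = 2.71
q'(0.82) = 3.31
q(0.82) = 2.71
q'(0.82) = 3.31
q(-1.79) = 0.89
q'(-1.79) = -1.91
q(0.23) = 1.10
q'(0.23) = 2.13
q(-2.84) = 4.00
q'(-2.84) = -4.01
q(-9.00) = 66.67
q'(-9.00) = -16.33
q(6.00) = 46.67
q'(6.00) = 13.67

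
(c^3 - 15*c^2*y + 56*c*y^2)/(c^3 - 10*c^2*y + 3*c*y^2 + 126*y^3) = c*(-c + 8*y)/(-c^2 + 3*c*y + 18*y^2)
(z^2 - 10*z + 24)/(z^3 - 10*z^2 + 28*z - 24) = (z - 4)/(z^2 - 4*z + 4)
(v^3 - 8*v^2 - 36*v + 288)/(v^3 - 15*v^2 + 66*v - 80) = (v^2 - 36)/(v^2 - 7*v + 10)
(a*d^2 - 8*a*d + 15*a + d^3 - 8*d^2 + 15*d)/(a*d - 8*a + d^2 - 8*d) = (d^2 - 8*d + 15)/(d - 8)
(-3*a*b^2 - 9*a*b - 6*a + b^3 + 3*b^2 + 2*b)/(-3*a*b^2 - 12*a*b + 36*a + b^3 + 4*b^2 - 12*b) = (b^2 + 3*b + 2)/(b^2 + 4*b - 12)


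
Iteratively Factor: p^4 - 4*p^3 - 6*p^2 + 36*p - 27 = (p - 3)*(p^3 - p^2 - 9*p + 9) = (p - 3)*(p - 1)*(p^2 - 9) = (p - 3)^2*(p - 1)*(p + 3)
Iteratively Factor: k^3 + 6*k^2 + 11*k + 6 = (k + 2)*(k^2 + 4*k + 3) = (k + 2)*(k + 3)*(k + 1)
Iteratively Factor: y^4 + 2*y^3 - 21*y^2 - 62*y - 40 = (y - 5)*(y^3 + 7*y^2 + 14*y + 8) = (y - 5)*(y + 4)*(y^2 + 3*y + 2) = (y - 5)*(y + 1)*(y + 4)*(y + 2)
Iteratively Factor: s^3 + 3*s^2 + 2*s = (s + 2)*(s^2 + s) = s*(s + 2)*(s + 1)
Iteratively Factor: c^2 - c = (c - 1)*(c)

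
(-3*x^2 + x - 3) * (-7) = 21*x^2 - 7*x + 21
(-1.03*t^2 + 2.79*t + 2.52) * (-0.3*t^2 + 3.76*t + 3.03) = 0.309*t^4 - 4.7098*t^3 + 6.6135*t^2 + 17.9289*t + 7.6356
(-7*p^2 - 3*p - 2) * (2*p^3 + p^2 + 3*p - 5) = -14*p^5 - 13*p^4 - 28*p^3 + 24*p^2 + 9*p + 10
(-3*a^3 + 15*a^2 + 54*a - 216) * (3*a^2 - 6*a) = -9*a^5 + 63*a^4 + 72*a^3 - 972*a^2 + 1296*a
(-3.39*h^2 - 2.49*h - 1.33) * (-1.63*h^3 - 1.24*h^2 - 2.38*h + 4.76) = 5.5257*h^5 + 8.2623*h^4 + 13.3237*h^3 - 8.561*h^2 - 8.687*h - 6.3308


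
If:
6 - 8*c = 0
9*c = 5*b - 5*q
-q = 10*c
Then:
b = -123/20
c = 3/4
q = -15/2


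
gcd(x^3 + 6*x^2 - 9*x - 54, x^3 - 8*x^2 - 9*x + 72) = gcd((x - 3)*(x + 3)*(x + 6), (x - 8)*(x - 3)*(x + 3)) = x^2 - 9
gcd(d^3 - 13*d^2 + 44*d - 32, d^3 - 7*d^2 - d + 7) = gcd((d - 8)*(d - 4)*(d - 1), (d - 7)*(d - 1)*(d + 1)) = d - 1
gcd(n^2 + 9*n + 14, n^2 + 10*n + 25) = 1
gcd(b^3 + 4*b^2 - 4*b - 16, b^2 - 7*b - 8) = 1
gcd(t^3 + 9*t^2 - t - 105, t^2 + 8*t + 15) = t + 5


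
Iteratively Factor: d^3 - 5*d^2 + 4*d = (d - 1)*(d^2 - 4*d) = (d - 4)*(d - 1)*(d)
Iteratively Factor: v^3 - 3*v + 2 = (v + 2)*(v^2 - 2*v + 1) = (v - 1)*(v + 2)*(v - 1)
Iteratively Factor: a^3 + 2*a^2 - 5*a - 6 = (a - 2)*(a^2 + 4*a + 3) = (a - 2)*(a + 1)*(a + 3)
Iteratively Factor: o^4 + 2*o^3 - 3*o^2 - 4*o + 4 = (o - 1)*(o^3 + 3*o^2 - 4) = (o - 1)^2*(o^2 + 4*o + 4) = (o - 1)^2*(o + 2)*(o + 2)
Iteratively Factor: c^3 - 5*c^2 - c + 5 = (c - 5)*(c^2 - 1) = (c - 5)*(c - 1)*(c + 1)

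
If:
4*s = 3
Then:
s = 3/4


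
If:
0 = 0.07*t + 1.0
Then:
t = -14.29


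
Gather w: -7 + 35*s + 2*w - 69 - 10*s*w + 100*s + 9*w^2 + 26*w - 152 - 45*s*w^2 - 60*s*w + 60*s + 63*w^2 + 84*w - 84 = 195*s + w^2*(72 - 45*s) + w*(112 - 70*s) - 312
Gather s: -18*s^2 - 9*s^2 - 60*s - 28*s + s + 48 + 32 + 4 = -27*s^2 - 87*s + 84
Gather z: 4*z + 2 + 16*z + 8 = 20*z + 10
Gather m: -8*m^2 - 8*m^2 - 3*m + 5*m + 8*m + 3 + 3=-16*m^2 + 10*m + 6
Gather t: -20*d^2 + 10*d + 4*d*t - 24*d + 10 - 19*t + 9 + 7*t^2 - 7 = -20*d^2 - 14*d + 7*t^2 + t*(4*d - 19) + 12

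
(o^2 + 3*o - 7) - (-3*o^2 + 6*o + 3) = 4*o^2 - 3*o - 10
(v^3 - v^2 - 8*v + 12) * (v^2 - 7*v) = v^5 - 8*v^4 - v^3 + 68*v^2 - 84*v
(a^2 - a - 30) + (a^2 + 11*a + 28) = 2*a^2 + 10*a - 2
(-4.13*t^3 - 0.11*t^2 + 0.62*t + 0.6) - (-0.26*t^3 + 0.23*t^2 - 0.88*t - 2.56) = -3.87*t^3 - 0.34*t^2 + 1.5*t + 3.16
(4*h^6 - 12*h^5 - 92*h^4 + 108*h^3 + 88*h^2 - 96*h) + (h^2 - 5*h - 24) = 4*h^6 - 12*h^5 - 92*h^4 + 108*h^3 + 89*h^2 - 101*h - 24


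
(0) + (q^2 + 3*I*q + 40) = q^2 + 3*I*q + 40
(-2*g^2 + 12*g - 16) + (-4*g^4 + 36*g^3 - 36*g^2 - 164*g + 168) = -4*g^4 + 36*g^3 - 38*g^2 - 152*g + 152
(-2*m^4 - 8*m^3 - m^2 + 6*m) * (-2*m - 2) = 4*m^5 + 20*m^4 + 18*m^3 - 10*m^2 - 12*m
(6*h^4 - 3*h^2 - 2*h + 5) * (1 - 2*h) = -12*h^5 + 6*h^4 + 6*h^3 + h^2 - 12*h + 5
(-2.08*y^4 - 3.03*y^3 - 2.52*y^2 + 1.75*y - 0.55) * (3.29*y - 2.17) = -6.8432*y^5 - 5.4551*y^4 - 1.7157*y^3 + 11.2259*y^2 - 5.607*y + 1.1935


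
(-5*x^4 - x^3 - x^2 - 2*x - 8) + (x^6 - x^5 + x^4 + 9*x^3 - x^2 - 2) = x^6 - x^5 - 4*x^4 + 8*x^3 - 2*x^2 - 2*x - 10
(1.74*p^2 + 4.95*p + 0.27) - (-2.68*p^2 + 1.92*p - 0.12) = 4.42*p^2 + 3.03*p + 0.39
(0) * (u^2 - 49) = 0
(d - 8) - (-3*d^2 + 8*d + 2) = 3*d^2 - 7*d - 10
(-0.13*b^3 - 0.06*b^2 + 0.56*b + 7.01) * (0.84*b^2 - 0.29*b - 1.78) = -0.1092*b^5 - 0.0127*b^4 + 0.7192*b^3 + 5.8328*b^2 - 3.0297*b - 12.4778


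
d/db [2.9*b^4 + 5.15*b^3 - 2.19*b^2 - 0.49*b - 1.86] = 11.6*b^3 + 15.45*b^2 - 4.38*b - 0.49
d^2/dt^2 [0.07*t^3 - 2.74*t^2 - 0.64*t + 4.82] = 0.42*t - 5.48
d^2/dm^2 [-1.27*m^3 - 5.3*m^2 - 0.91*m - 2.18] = -7.62*m - 10.6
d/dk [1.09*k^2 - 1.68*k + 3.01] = 2.18*k - 1.68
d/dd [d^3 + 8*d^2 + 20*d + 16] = 3*d^2 + 16*d + 20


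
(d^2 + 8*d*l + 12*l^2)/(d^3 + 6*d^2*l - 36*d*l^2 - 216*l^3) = (d + 2*l)/(d^2 - 36*l^2)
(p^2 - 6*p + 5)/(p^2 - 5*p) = (p - 1)/p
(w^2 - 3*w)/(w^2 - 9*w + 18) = w/(w - 6)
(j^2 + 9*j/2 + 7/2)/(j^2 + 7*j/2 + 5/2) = (2*j + 7)/(2*j + 5)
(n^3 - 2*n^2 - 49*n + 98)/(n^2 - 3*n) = (n^3 - 2*n^2 - 49*n + 98)/(n*(n - 3))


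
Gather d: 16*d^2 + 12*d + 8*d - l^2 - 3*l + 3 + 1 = 16*d^2 + 20*d - l^2 - 3*l + 4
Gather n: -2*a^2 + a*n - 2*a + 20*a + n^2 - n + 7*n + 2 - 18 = -2*a^2 + 18*a + n^2 + n*(a + 6) - 16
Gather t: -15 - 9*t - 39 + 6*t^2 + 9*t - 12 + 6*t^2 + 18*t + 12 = 12*t^2 + 18*t - 54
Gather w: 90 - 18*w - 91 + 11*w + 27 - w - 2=24 - 8*w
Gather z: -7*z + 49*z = 42*z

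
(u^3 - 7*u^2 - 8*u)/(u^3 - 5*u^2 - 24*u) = (u + 1)/(u + 3)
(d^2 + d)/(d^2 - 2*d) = (d + 1)/(d - 2)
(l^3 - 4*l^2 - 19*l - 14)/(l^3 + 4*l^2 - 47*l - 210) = (l^2 + 3*l + 2)/(l^2 + 11*l + 30)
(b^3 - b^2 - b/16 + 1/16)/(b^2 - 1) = (b^2 - 1/16)/(b + 1)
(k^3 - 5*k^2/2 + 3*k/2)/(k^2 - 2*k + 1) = k*(2*k - 3)/(2*(k - 1))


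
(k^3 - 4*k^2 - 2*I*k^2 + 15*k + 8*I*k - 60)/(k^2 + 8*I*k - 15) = (k^2 - k*(4 + 5*I) + 20*I)/(k + 5*I)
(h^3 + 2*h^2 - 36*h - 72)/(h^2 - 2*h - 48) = (h^2 - 4*h - 12)/(h - 8)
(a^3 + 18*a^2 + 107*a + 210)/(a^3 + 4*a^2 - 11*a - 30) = (a^2 + 13*a + 42)/(a^2 - a - 6)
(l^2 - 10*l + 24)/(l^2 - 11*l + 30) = (l - 4)/(l - 5)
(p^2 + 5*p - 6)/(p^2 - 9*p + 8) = (p + 6)/(p - 8)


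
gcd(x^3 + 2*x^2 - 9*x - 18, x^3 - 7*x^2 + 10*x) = 1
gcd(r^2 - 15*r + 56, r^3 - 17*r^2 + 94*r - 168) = r - 7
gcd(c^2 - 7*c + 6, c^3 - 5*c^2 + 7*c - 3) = c - 1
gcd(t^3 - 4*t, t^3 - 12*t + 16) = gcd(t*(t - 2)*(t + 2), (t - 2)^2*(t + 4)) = t - 2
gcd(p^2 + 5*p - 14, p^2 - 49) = p + 7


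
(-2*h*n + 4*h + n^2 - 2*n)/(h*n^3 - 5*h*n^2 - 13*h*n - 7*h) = (2*h*n - 4*h - n^2 + 2*n)/(h*(-n^3 + 5*n^2 + 13*n + 7))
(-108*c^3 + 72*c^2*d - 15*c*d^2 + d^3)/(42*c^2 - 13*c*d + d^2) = (-18*c^2 + 9*c*d - d^2)/(7*c - d)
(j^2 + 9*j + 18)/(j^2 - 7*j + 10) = (j^2 + 9*j + 18)/(j^2 - 7*j + 10)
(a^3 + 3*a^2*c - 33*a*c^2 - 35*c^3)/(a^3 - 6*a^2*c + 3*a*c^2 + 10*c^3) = (a + 7*c)/(a - 2*c)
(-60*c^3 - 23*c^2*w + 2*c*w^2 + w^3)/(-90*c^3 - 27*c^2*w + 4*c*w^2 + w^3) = (4*c + w)/(6*c + w)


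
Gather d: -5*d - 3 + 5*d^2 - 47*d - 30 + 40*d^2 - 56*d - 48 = 45*d^2 - 108*d - 81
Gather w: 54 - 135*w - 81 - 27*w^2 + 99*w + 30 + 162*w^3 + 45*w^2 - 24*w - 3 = 162*w^3 + 18*w^2 - 60*w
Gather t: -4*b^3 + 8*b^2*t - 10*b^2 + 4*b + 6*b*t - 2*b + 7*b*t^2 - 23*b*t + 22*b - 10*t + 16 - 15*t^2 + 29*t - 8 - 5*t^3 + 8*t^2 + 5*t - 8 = -4*b^3 - 10*b^2 + 24*b - 5*t^3 + t^2*(7*b - 7) + t*(8*b^2 - 17*b + 24)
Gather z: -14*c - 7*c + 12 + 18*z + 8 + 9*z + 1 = -21*c + 27*z + 21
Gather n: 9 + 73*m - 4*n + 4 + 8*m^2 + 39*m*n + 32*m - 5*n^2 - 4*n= 8*m^2 + 105*m - 5*n^2 + n*(39*m - 8) + 13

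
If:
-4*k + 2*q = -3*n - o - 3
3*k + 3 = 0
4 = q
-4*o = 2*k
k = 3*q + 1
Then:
No Solution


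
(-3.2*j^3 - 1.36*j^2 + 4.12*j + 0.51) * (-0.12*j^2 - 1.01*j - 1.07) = 0.384*j^5 + 3.3952*j^4 + 4.3032*j^3 - 2.7672*j^2 - 4.9235*j - 0.5457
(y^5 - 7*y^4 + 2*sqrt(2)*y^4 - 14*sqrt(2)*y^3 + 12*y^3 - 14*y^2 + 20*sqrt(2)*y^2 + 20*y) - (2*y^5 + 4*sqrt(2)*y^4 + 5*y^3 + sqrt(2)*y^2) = -y^5 - 7*y^4 - 2*sqrt(2)*y^4 - 14*sqrt(2)*y^3 + 7*y^3 - 14*y^2 + 19*sqrt(2)*y^2 + 20*y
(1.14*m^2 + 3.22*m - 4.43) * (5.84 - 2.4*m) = -2.736*m^3 - 1.0704*m^2 + 29.4368*m - 25.8712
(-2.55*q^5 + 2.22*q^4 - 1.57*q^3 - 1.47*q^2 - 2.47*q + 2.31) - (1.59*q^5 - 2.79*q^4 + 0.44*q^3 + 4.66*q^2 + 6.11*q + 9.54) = -4.14*q^5 + 5.01*q^4 - 2.01*q^3 - 6.13*q^2 - 8.58*q - 7.23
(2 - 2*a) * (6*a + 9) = -12*a^2 - 6*a + 18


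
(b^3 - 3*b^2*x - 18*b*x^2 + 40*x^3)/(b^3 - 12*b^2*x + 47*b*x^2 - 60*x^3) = (b^2 + 2*b*x - 8*x^2)/(b^2 - 7*b*x + 12*x^2)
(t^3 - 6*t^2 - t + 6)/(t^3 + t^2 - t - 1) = (t - 6)/(t + 1)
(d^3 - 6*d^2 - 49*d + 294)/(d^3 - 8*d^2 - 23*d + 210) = (d + 7)/(d + 5)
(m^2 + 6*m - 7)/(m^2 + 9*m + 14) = (m - 1)/(m + 2)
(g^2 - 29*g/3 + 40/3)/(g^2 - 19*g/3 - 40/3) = (3*g - 5)/(3*g + 5)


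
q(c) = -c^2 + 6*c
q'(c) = 6 - 2*c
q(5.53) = 2.60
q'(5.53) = -5.06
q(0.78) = 4.07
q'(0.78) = 4.44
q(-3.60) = -34.56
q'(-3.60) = 13.20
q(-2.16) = -17.63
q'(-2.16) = 10.32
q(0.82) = 4.25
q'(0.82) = 4.36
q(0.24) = 1.38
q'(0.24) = 5.52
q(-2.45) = -20.70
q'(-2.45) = 10.90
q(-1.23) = -8.89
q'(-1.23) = 8.46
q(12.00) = -72.00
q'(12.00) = -18.00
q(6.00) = 0.00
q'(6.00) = -6.00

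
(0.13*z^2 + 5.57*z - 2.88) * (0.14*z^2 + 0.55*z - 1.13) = 0.0182*z^4 + 0.8513*z^3 + 2.5134*z^2 - 7.8781*z + 3.2544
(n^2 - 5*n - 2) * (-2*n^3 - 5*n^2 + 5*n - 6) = -2*n^5 + 5*n^4 + 34*n^3 - 21*n^2 + 20*n + 12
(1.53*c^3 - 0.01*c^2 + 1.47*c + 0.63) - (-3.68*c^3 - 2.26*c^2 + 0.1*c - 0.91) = 5.21*c^3 + 2.25*c^2 + 1.37*c + 1.54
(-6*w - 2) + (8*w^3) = 8*w^3 - 6*w - 2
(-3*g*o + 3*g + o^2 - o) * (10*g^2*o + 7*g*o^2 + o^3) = -30*g^3*o^2 + 30*g^3*o - 11*g^2*o^3 + 11*g^2*o^2 + 4*g*o^4 - 4*g*o^3 + o^5 - o^4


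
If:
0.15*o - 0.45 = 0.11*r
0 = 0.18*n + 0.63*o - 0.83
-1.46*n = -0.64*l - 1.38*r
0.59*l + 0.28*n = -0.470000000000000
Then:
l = -0.04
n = -1.60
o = 1.77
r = -1.67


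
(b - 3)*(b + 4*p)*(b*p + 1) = b^3*p + 4*b^2*p^2 - 3*b^2*p + b^2 - 12*b*p^2 + 4*b*p - 3*b - 12*p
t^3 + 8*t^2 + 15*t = t*(t + 3)*(t + 5)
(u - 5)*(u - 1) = u^2 - 6*u + 5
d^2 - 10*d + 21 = (d - 7)*(d - 3)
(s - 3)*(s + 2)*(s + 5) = s^3 + 4*s^2 - 11*s - 30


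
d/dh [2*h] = 2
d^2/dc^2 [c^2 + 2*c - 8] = 2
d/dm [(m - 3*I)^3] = 3*(m - 3*I)^2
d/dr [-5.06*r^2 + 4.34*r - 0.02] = 4.34 - 10.12*r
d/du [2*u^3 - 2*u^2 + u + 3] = 6*u^2 - 4*u + 1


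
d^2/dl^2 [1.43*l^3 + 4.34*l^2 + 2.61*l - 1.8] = 8.58*l + 8.68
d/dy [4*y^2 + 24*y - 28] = 8*y + 24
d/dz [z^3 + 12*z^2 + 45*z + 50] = 3*z^2 + 24*z + 45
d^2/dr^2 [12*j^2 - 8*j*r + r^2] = 2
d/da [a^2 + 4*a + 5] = 2*a + 4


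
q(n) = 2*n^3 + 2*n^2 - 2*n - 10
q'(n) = 6*n^2 + 4*n - 2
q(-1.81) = -11.69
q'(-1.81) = 10.42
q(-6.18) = -393.31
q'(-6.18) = 202.43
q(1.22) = -5.83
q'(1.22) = 11.81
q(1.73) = 2.88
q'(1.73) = 22.88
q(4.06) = 148.69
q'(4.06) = 113.14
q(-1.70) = -10.65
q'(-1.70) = 8.54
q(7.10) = 792.44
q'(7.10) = 328.86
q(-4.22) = -116.25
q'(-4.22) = 87.97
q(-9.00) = -1288.00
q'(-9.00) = 448.00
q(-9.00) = -1288.00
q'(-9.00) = 448.00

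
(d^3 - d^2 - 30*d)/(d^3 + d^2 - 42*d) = (d + 5)/(d + 7)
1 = 1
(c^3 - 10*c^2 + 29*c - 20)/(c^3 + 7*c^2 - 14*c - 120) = (c^2 - 6*c + 5)/(c^2 + 11*c + 30)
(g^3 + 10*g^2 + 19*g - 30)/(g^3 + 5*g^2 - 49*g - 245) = (g^2 + 5*g - 6)/(g^2 - 49)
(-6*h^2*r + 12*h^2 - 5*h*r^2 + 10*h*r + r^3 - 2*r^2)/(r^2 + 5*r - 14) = (-6*h^2 - 5*h*r + r^2)/(r + 7)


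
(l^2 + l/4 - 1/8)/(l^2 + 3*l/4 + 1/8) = (4*l - 1)/(4*l + 1)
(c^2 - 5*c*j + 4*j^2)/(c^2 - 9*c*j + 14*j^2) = (c^2 - 5*c*j + 4*j^2)/(c^2 - 9*c*j + 14*j^2)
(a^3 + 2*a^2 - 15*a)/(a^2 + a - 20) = a*(a - 3)/(a - 4)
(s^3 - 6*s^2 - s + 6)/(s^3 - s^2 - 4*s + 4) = (s^2 - 5*s - 6)/(s^2 - 4)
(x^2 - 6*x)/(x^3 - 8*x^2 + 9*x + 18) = x/(x^2 - 2*x - 3)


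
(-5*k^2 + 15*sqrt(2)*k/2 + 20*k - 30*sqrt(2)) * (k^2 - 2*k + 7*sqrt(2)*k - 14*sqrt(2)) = -5*k^4 - 55*sqrt(2)*k^3/2 + 30*k^3 + 65*k^2 + 165*sqrt(2)*k^2 - 630*k - 220*sqrt(2)*k + 840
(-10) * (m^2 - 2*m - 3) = -10*m^2 + 20*m + 30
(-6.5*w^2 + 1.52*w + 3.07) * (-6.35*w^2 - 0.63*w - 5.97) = 41.275*w^4 - 5.557*w^3 + 18.3529*w^2 - 11.0085*w - 18.3279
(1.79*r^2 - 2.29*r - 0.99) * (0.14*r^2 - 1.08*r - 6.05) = 0.2506*r^4 - 2.2538*r^3 - 8.4949*r^2 + 14.9237*r + 5.9895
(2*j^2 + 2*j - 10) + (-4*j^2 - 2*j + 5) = -2*j^2 - 5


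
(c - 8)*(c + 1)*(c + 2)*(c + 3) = c^4 - 2*c^3 - 37*c^2 - 82*c - 48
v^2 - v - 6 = (v - 3)*(v + 2)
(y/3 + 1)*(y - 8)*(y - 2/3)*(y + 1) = y^4/3 - 14*y^3/9 - 79*y^2/9 - 14*y/9 + 16/3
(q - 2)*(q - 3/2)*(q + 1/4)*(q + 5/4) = q^4 - 2*q^3 - 31*q^2/16 + 109*q/32 + 15/16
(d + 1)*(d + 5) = d^2 + 6*d + 5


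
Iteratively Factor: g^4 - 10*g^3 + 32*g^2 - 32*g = (g - 4)*(g^3 - 6*g^2 + 8*g) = (g - 4)^2*(g^2 - 2*g) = g*(g - 4)^2*(g - 2)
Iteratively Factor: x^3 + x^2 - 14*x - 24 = (x + 2)*(x^2 - x - 12) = (x - 4)*(x + 2)*(x + 3)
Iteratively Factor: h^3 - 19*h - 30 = (h - 5)*(h^2 + 5*h + 6) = (h - 5)*(h + 2)*(h + 3)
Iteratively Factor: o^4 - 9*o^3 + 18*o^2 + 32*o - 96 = (o - 4)*(o^3 - 5*o^2 - 2*o + 24) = (o - 4)*(o - 3)*(o^2 - 2*o - 8) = (o - 4)^2*(o - 3)*(o + 2)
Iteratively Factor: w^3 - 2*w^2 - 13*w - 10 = (w + 2)*(w^2 - 4*w - 5) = (w + 1)*(w + 2)*(w - 5)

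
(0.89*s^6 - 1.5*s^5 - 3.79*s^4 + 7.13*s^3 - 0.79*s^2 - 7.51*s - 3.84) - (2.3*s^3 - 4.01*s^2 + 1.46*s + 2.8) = 0.89*s^6 - 1.5*s^5 - 3.79*s^4 + 4.83*s^3 + 3.22*s^2 - 8.97*s - 6.64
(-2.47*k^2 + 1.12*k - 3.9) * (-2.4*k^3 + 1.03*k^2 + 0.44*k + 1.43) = 5.928*k^5 - 5.2321*k^4 + 9.4268*k^3 - 7.0563*k^2 - 0.1144*k - 5.577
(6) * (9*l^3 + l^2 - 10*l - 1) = 54*l^3 + 6*l^2 - 60*l - 6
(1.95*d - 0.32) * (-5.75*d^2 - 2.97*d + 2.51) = -11.2125*d^3 - 3.9515*d^2 + 5.8449*d - 0.8032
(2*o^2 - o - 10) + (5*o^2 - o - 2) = 7*o^2 - 2*o - 12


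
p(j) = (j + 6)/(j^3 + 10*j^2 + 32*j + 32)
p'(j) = (j + 6)*(-3*j^2 - 20*j - 32)/(j^3 + 10*j^2 + 32*j + 32)^2 + 1/(j^3 + 10*j^2 + 32*j + 32) = 2*(-j^2 - 10*j - 20)/(j^5 + 16*j^4 + 100*j^3 + 304*j^2 + 448*j + 256)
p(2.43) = 0.05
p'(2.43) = -0.02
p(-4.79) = -0.69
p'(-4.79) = -2.58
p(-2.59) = -2.91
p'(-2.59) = -1.66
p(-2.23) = -5.23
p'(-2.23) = -18.22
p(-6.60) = 0.02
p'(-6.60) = -0.01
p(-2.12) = -9.15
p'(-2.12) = -68.86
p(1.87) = 0.06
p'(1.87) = -0.03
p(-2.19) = -6.12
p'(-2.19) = -27.06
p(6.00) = 0.02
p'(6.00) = 0.00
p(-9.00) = 0.02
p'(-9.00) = 0.00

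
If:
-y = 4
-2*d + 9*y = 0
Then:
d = -18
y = -4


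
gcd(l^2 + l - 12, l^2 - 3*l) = l - 3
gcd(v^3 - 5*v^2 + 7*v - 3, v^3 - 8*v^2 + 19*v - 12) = v^2 - 4*v + 3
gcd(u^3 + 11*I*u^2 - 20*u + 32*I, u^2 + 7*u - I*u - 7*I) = u - I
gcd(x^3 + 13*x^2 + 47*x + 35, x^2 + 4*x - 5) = x + 5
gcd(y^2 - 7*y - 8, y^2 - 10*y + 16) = y - 8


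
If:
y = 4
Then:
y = 4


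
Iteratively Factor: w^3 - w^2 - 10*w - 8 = (w - 4)*(w^2 + 3*w + 2) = (w - 4)*(w + 2)*(w + 1)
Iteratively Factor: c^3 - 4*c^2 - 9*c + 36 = (c - 3)*(c^2 - c - 12) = (c - 4)*(c - 3)*(c + 3)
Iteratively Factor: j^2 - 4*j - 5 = (j + 1)*(j - 5)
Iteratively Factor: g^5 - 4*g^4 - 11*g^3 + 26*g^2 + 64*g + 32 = (g + 1)*(g^4 - 5*g^3 - 6*g^2 + 32*g + 32) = (g - 4)*(g + 1)*(g^3 - g^2 - 10*g - 8) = (g - 4)*(g + 1)^2*(g^2 - 2*g - 8) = (g - 4)^2*(g + 1)^2*(g + 2)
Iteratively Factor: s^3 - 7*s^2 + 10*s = (s - 5)*(s^2 - 2*s) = s*(s - 5)*(s - 2)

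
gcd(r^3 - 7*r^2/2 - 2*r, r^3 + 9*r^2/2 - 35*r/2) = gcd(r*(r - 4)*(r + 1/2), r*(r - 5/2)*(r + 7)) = r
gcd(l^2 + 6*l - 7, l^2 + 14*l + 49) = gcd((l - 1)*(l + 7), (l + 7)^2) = l + 7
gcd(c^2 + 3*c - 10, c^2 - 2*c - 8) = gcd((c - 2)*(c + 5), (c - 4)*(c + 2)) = 1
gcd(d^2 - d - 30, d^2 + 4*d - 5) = d + 5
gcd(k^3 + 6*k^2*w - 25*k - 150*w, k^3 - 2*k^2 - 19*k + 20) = k - 5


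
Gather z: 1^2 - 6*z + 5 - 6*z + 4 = 10 - 12*z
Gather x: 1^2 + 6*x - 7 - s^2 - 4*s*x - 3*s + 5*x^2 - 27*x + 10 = -s^2 - 3*s + 5*x^2 + x*(-4*s - 21) + 4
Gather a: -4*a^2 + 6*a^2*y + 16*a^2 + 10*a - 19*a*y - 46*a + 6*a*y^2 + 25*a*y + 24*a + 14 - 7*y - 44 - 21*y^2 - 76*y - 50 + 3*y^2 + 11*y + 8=a^2*(6*y + 12) + a*(6*y^2 + 6*y - 12) - 18*y^2 - 72*y - 72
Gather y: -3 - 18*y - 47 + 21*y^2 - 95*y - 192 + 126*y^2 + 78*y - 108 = 147*y^2 - 35*y - 350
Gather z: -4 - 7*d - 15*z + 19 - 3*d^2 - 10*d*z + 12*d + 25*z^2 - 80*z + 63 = -3*d^2 + 5*d + 25*z^2 + z*(-10*d - 95) + 78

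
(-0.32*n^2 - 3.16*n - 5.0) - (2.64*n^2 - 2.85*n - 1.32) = -2.96*n^2 - 0.31*n - 3.68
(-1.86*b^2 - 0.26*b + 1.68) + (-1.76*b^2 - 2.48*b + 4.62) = -3.62*b^2 - 2.74*b + 6.3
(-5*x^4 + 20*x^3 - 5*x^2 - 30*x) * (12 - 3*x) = 15*x^5 - 120*x^4 + 255*x^3 + 30*x^2 - 360*x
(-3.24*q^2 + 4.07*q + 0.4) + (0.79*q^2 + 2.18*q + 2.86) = -2.45*q^2 + 6.25*q + 3.26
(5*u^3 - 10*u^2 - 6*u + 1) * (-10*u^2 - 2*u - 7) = -50*u^5 + 90*u^4 + 45*u^3 + 72*u^2 + 40*u - 7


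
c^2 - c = c*(c - 1)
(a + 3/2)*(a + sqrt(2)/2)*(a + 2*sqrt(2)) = a^3 + 3*a^2/2 + 5*sqrt(2)*a^2/2 + 2*a + 15*sqrt(2)*a/4 + 3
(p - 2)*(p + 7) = p^2 + 5*p - 14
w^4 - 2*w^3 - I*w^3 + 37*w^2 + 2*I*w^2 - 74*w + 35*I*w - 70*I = (w - 2)*(w - 7*I)*(w + I)*(w + 5*I)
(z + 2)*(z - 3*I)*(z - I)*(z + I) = z^4 + 2*z^3 - 3*I*z^3 + z^2 - 6*I*z^2 + 2*z - 3*I*z - 6*I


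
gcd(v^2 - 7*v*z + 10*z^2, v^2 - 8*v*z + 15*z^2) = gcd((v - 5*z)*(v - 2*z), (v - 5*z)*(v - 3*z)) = -v + 5*z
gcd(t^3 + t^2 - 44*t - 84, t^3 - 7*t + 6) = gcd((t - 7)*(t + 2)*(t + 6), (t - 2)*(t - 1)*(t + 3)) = 1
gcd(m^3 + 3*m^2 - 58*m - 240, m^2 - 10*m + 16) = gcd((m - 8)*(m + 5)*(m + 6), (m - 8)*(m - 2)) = m - 8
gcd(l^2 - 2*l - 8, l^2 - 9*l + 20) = l - 4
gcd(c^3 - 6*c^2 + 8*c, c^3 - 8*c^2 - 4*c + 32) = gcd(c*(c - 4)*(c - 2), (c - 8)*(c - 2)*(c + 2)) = c - 2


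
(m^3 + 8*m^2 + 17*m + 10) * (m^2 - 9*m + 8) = m^5 - m^4 - 47*m^3 - 79*m^2 + 46*m + 80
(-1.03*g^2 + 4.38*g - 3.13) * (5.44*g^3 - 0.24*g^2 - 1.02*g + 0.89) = -5.6032*g^5 + 24.0744*g^4 - 17.0278*g^3 - 4.6331*g^2 + 7.0908*g - 2.7857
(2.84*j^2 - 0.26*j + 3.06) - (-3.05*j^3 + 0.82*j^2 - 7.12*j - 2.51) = 3.05*j^3 + 2.02*j^2 + 6.86*j + 5.57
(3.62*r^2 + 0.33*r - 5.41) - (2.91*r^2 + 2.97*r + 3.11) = 0.71*r^2 - 2.64*r - 8.52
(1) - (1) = 0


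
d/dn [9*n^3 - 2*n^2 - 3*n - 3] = 27*n^2 - 4*n - 3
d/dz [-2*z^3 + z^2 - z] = -6*z^2 + 2*z - 1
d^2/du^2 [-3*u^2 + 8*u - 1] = -6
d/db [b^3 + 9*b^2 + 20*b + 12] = 3*b^2 + 18*b + 20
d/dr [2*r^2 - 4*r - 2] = 4*r - 4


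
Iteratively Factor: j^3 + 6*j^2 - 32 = (j + 4)*(j^2 + 2*j - 8) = (j + 4)^2*(j - 2)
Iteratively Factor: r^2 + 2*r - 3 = (r + 3)*(r - 1)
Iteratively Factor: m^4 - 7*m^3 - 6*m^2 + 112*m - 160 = (m - 2)*(m^3 - 5*m^2 - 16*m + 80) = (m - 4)*(m - 2)*(m^2 - m - 20) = (m - 4)*(m - 2)*(m + 4)*(m - 5)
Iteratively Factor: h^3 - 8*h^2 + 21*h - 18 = (h - 2)*(h^2 - 6*h + 9) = (h - 3)*(h - 2)*(h - 3)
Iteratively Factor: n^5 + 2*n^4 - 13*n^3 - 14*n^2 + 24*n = (n + 2)*(n^4 - 13*n^2 + 12*n) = (n + 2)*(n + 4)*(n^3 - 4*n^2 + 3*n) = n*(n + 2)*(n + 4)*(n^2 - 4*n + 3) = n*(n - 3)*(n + 2)*(n + 4)*(n - 1)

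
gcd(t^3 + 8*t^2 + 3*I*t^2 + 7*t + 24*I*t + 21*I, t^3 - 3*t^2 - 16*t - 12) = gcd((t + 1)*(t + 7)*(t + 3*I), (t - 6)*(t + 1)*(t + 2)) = t + 1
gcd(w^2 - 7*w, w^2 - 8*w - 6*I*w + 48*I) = 1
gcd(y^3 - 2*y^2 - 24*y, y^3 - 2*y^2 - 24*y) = y^3 - 2*y^2 - 24*y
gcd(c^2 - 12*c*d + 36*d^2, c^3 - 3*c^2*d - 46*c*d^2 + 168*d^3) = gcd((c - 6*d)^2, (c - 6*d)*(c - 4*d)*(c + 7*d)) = c - 6*d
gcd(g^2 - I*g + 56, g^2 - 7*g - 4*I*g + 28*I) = 1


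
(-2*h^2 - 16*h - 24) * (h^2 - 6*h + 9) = -2*h^4 - 4*h^3 + 54*h^2 - 216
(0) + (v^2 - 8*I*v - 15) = v^2 - 8*I*v - 15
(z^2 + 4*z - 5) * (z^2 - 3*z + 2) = z^4 + z^3 - 15*z^2 + 23*z - 10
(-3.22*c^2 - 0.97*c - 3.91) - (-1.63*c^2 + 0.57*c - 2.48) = -1.59*c^2 - 1.54*c - 1.43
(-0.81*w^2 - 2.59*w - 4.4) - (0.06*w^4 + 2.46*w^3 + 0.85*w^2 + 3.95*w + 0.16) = -0.06*w^4 - 2.46*w^3 - 1.66*w^2 - 6.54*w - 4.56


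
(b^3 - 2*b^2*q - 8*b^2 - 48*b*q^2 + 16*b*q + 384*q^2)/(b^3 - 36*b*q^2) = (-b^2 + 8*b*q + 8*b - 64*q)/(b*(-b + 6*q))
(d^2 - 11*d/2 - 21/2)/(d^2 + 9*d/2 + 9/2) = (d - 7)/(d + 3)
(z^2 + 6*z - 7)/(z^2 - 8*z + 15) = (z^2 + 6*z - 7)/(z^2 - 8*z + 15)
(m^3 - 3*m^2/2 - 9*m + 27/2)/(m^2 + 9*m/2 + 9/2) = (2*m^2 - 9*m + 9)/(2*m + 3)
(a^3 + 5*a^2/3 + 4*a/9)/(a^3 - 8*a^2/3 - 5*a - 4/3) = a*(3*a + 4)/(3*(a^2 - 3*a - 4))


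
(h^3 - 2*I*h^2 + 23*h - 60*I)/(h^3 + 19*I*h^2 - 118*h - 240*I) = (h^2 - 7*I*h - 12)/(h^2 + 14*I*h - 48)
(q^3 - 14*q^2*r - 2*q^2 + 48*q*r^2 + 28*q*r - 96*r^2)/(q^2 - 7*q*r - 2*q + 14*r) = (q^2 - 14*q*r + 48*r^2)/(q - 7*r)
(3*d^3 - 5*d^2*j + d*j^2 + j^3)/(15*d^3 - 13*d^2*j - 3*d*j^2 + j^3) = (d - j)/(5*d - j)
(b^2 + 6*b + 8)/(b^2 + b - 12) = (b + 2)/(b - 3)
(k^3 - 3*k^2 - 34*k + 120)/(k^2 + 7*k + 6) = (k^2 - 9*k + 20)/(k + 1)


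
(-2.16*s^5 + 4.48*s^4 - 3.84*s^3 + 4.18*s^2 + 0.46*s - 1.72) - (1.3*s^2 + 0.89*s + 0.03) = -2.16*s^5 + 4.48*s^4 - 3.84*s^3 + 2.88*s^2 - 0.43*s - 1.75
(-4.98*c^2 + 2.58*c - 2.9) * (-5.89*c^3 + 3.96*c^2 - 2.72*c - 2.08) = 29.3322*c^5 - 34.917*c^4 + 40.8434*c^3 - 8.1432*c^2 + 2.5216*c + 6.032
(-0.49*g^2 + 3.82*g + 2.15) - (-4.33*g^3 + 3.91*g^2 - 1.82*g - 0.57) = 4.33*g^3 - 4.4*g^2 + 5.64*g + 2.72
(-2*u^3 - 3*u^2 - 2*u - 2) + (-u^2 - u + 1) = -2*u^3 - 4*u^2 - 3*u - 1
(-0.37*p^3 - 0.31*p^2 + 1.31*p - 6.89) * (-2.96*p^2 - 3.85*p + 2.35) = 1.0952*p^5 + 2.3421*p^4 - 3.5536*p^3 + 14.6224*p^2 + 29.605*p - 16.1915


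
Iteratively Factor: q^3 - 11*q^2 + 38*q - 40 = (q - 2)*(q^2 - 9*q + 20) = (q - 5)*(q - 2)*(q - 4)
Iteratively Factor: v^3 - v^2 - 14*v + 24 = (v - 2)*(v^2 + v - 12) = (v - 2)*(v + 4)*(v - 3)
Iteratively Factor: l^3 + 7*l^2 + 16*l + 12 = (l + 3)*(l^2 + 4*l + 4) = (l + 2)*(l + 3)*(l + 2)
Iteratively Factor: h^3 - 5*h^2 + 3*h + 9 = (h + 1)*(h^2 - 6*h + 9) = (h - 3)*(h + 1)*(h - 3)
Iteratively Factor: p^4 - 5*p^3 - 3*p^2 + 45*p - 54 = (p - 2)*(p^3 - 3*p^2 - 9*p + 27) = (p - 3)*(p - 2)*(p^2 - 9) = (p - 3)*(p - 2)*(p + 3)*(p - 3)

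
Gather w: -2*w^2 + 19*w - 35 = -2*w^2 + 19*w - 35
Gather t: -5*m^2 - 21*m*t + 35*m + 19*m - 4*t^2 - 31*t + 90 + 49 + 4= -5*m^2 + 54*m - 4*t^2 + t*(-21*m - 31) + 143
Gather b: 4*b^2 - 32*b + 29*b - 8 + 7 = 4*b^2 - 3*b - 1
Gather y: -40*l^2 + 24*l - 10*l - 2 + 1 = -40*l^2 + 14*l - 1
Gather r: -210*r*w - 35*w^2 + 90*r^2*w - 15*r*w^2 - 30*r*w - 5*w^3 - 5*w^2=90*r^2*w + r*(-15*w^2 - 240*w) - 5*w^3 - 40*w^2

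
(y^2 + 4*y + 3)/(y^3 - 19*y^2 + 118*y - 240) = (y^2 + 4*y + 3)/(y^3 - 19*y^2 + 118*y - 240)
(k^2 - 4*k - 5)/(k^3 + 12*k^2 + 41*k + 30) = (k - 5)/(k^2 + 11*k + 30)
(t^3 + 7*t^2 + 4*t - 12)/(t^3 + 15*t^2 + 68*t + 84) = (t - 1)/(t + 7)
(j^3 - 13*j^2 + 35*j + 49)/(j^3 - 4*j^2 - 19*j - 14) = (j - 7)/(j + 2)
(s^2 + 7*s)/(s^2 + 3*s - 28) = s/(s - 4)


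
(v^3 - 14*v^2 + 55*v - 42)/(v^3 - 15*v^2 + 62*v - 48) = (v - 7)/(v - 8)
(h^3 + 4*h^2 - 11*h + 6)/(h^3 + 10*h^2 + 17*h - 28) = (h^2 + 5*h - 6)/(h^2 + 11*h + 28)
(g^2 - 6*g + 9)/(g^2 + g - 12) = (g - 3)/(g + 4)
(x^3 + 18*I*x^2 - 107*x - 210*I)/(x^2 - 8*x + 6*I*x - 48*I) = (x^2 + 12*I*x - 35)/(x - 8)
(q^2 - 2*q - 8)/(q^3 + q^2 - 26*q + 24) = (q + 2)/(q^2 + 5*q - 6)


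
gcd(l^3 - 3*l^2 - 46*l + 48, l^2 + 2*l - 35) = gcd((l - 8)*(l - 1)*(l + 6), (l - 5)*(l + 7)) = 1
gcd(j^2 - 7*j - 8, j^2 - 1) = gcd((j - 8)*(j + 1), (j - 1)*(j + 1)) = j + 1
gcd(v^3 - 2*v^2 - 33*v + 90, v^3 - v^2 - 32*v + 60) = v^2 + v - 30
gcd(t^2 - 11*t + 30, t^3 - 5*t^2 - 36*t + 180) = t^2 - 11*t + 30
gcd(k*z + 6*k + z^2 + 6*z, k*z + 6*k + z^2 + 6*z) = k*z + 6*k + z^2 + 6*z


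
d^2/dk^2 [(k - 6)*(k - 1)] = 2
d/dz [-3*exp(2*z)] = -6*exp(2*z)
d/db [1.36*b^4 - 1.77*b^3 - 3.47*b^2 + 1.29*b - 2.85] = 5.44*b^3 - 5.31*b^2 - 6.94*b + 1.29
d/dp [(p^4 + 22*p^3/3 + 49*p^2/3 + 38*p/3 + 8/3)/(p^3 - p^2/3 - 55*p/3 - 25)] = (9*p^6 - 6*p^5 - 664*p^4 - 3548*p^3 - 7679*p^2 - 7334*p - 2410)/(9*p^6 - 6*p^5 - 329*p^4 - 340*p^3 + 3175*p^2 + 8250*p + 5625)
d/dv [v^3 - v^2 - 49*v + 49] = 3*v^2 - 2*v - 49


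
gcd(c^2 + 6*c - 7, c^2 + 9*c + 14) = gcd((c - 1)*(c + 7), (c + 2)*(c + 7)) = c + 7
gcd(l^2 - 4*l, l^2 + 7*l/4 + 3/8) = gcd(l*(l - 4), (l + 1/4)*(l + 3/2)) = 1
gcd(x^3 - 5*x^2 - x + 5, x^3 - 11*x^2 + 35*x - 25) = x^2 - 6*x + 5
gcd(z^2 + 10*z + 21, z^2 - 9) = z + 3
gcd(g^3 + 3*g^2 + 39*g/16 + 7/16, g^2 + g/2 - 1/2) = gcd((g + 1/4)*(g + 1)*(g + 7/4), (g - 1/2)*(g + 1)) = g + 1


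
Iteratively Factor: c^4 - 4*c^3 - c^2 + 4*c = (c + 1)*(c^3 - 5*c^2 + 4*c) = (c - 1)*(c + 1)*(c^2 - 4*c) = c*(c - 1)*(c + 1)*(c - 4)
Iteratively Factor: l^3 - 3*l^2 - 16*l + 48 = (l - 4)*(l^2 + l - 12) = (l - 4)*(l - 3)*(l + 4)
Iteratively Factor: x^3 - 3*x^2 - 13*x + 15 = (x - 5)*(x^2 + 2*x - 3) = (x - 5)*(x + 3)*(x - 1)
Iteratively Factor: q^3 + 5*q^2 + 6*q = (q)*(q^2 + 5*q + 6) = q*(q + 2)*(q + 3)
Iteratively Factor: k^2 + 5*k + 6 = (k + 2)*(k + 3)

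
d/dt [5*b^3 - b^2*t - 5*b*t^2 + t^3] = -b^2 - 10*b*t + 3*t^2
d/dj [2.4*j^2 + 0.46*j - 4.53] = 4.8*j + 0.46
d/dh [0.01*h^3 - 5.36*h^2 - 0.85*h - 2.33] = 0.03*h^2 - 10.72*h - 0.85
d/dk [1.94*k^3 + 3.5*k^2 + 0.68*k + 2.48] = 5.82*k^2 + 7.0*k + 0.68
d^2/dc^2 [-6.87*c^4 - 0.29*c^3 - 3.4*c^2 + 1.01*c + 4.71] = -82.44*c^2 - 1.74*c - 6.8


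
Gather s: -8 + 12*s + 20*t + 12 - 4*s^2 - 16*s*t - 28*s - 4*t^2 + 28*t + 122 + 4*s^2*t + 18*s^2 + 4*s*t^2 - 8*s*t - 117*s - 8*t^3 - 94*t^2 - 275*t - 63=s^2*(4*t + 14) + s*(4*t^2 - 24*t - 133) - 8*t^3 - 98*t^2 - 227*t + 63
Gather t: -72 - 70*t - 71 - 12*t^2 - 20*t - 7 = -12*t^2 - 90*t - 150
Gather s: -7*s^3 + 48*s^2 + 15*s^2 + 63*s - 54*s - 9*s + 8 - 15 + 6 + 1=-7*s^3 + 63*s^2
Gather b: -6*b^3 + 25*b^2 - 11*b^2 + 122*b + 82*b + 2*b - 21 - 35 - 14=-6*b^3 + 14*b^2 + 206*b - 70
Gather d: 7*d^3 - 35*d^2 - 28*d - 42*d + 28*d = 7*d^3 - 35*d^2 - 42*d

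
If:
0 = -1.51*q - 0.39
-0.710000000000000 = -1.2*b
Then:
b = 0.59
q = -0.26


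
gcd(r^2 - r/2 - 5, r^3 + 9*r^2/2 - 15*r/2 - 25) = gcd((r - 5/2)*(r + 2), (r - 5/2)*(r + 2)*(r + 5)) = r^2 - r/2 - 5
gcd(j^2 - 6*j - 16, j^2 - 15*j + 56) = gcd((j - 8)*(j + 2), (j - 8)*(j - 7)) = j - 8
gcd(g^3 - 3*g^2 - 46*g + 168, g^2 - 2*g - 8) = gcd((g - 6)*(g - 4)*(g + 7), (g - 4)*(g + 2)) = g - 4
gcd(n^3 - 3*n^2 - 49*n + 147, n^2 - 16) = 1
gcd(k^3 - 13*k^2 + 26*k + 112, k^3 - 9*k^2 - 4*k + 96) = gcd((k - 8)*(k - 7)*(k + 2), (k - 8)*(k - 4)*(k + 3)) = k - 8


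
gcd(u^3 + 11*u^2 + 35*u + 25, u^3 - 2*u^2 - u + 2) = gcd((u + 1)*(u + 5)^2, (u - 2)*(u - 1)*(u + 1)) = u + 1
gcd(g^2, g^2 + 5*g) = g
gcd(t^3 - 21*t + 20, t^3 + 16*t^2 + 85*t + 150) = t + 5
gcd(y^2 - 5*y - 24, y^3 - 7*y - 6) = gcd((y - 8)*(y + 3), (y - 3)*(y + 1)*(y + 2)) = 1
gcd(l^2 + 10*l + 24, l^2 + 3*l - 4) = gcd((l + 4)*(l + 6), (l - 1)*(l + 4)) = l + 4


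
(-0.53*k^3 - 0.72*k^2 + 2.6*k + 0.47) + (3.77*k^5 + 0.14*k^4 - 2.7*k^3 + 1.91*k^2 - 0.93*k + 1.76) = 3.77*k^5 + 0.14*k^4 - 3.23*k^3 + 1.19*k^2 + 1.67*k + 2.23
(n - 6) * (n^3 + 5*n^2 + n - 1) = n^4 - n^3 - 29*n^2 - 7*n + 6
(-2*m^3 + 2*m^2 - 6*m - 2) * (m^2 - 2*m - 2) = -2*m^5 + 6*m^4 - 6*m^3 + 6*m^2 + 16*m + 4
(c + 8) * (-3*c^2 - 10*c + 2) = -3*c^3 - 34*c^2 - 78*c + 16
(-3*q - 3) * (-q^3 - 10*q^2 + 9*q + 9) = 3*q^4 + 33*q^3 + 3*q^2 - 54*q - 27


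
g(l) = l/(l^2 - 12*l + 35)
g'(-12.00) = 0.00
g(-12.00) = -0.04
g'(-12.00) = 0.00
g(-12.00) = -0.04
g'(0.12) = 0.03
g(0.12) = 0.00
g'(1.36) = 0.08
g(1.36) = 0.07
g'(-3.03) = 0.00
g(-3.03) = -0.04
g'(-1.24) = 0.01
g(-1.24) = -0.02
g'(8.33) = -1.75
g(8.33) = 1.88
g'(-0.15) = 0.03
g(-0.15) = -0.00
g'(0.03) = 0.03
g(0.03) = 0.00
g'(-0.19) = 0.03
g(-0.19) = -0.01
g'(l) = l*(12 - 2*l)/(l^2 - 12*l + 35)^2 + 1/(l^2 - 12*l + 35)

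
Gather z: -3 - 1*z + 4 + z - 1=0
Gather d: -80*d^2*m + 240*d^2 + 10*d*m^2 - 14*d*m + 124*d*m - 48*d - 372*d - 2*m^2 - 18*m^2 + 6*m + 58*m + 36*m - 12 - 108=d^2*(240 - 80*m) + d*(10*m^2 + 110*m - 420) - 20*m^2 + 100*m - 120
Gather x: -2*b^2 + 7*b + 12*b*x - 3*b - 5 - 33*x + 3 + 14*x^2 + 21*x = -2*b^2 + 4*b + 14*x^2 + x*(12*b - 12) - 2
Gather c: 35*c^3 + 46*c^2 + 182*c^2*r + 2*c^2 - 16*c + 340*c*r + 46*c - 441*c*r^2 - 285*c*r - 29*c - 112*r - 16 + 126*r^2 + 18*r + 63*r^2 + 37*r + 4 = 35*c^3 + c^2*(182*r + 48) + c*(-441*r^2 + 55*r + 1) + 189*r^2 - 57*r - 12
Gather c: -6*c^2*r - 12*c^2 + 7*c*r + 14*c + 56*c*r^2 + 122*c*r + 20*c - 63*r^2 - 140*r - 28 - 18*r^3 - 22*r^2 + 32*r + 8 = c^2*(-6*r - 12) + c*(56*r^2 + 129*r + 34) - 18*r^3 - 85*r^2 - 108*r - 20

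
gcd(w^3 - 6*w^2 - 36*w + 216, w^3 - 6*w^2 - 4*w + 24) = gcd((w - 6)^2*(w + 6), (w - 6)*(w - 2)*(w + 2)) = w - 6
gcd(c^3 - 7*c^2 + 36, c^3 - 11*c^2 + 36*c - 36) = c^2 - 9*c + 18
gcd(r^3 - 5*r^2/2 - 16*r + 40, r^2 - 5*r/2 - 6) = r - 4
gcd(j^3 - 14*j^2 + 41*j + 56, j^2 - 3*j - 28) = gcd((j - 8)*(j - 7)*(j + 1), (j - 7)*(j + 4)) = j - 7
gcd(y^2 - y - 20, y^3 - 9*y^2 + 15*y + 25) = y - 5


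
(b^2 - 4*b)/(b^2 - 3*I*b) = (b - 4)/(b - 3*I)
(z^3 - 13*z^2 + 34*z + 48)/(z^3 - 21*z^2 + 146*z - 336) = (z + 1)/(z - 7)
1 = 1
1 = 1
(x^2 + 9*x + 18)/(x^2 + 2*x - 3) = (x + 6)/(x - 1)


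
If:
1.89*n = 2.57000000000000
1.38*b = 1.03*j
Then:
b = 0.746376811594203*j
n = 1.36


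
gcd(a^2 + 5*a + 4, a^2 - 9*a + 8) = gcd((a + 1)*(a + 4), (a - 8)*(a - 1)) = 1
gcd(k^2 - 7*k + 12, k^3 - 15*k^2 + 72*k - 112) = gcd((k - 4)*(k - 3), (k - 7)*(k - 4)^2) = k - 4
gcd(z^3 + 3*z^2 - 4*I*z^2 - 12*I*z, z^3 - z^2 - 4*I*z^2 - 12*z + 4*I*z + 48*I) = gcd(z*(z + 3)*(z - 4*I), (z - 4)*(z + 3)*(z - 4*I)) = z^2 + z*(3 - 4*I) - 12*I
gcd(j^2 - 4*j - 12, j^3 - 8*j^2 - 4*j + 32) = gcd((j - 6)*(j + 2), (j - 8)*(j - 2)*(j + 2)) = j + 2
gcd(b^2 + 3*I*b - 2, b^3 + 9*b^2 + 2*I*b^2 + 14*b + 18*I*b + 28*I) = b + 2*I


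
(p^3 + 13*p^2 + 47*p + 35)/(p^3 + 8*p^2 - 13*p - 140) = (p + 1)/(p - 4)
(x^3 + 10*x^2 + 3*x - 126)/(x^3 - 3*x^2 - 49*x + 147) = (x + 6)/(x - 7)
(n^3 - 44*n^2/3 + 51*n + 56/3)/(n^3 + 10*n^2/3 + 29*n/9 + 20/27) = 9*(n^2 - 15*n + 56)/(9*n^2 + 27*n + 20)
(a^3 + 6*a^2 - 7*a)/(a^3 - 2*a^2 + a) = (a + 7)/(a - 1)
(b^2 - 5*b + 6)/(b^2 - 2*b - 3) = (b - 2)/(b + 1)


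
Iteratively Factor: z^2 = (z)*(z)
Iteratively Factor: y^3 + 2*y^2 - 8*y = (y - 2)*(y^2 + 4*y) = (y - 2)*(y + 4)*(y)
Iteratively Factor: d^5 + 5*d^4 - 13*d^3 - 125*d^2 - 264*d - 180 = (d + 3)*(d^4 + 2*d^3 - 19*d^2 - 68*d - 60) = (d + 3)^2*(d^3 - d^2 - 16*d - 20) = (d + 2)*(d + 3)^2*(d^2 - 3*d - 10) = (d - 5)*(d + 2)*(d + 3)^2*(d + 2)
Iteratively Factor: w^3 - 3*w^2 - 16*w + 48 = (w - 4)*(w^2 + w - 12) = (w - 4)*(w - 3)*(w + 4)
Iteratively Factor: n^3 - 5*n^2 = (n)*(n^2 - 5*n) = n*(n - 5)*(n)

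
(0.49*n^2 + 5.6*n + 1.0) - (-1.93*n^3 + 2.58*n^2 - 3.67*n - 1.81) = 1.93*n^3 - 2.09*n^2 + 9.27*n + 2.81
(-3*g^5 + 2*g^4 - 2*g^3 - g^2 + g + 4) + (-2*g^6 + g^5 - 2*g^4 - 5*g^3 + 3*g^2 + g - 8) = -2*g^6 - 2*g^5 - 7*g^3 + 2*g^2 + 2*g - 4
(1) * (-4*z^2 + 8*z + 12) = -4*z^2 + 8*z + 12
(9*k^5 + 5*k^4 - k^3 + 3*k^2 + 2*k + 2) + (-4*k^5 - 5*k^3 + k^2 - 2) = 5*k^5 + 5*k^4 - 6*k^3 + 4*k^2 + 2*k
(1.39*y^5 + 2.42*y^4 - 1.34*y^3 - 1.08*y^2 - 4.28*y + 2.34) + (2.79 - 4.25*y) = 1.39*y^5 + 2.42*y^4 - 1.34*y^3 - 1.08*y^2 - 8.53*y + 5.13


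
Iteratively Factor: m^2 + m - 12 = (m - 3)*(m + 4)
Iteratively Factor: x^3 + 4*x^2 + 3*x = (x + 3)*(x^2 + x) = (x + 1)*(x + 3)*(x)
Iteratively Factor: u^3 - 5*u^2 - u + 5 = (u + 1)*(u^2 - 6*u + 5) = (u - 5)*(u + 1)*(u - 1)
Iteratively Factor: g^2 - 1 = (g + 1)*(g - 1)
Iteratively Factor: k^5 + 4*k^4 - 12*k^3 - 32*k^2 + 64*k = (k - 2)*(k^4 + 6*k^3 - 32*k) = (k - 2)^2*(k^3 + 8*k^2 + 16*k) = (k - 2)^2*(k + 4)*(k^2 + 4*k) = (k - 2)^2*(k + 4)^2*(k)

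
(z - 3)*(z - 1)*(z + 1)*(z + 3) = z^4 - 10*z^2 + 9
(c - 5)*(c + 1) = c^2 - 4*c - 5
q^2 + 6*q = q*(q + 6)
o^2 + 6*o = o*(o + 6)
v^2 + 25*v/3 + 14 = (v + 7/3)*(v + 6)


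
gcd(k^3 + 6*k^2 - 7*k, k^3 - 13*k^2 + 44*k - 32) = k - 1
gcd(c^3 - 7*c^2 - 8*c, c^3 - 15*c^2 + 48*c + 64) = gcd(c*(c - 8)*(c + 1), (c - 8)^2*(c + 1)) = c^2 - 7*c - 8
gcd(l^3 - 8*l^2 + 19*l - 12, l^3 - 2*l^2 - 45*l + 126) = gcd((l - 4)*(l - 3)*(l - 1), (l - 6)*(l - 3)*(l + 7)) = l - 3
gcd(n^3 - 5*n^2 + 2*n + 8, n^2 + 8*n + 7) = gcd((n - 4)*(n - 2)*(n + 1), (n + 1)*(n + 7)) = n + 1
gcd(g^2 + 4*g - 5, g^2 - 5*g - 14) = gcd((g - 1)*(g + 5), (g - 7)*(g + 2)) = 1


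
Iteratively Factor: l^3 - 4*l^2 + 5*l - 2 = (l - 1)*(l^2 - 3*l + 2) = (l - 2)*(l - 1)*(l - 1)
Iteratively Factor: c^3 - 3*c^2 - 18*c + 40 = (c - 5)*(c^2 + 2*c - 8) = (c - 5)*(c - 2)*(c + 4)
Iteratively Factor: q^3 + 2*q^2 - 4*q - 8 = (q + 2)*(q^2 - 4) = (q - 2)*(q + 2)*(q + 2)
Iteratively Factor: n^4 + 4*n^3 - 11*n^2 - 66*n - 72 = (n + 3)*(n^3 + n^2 - 14*n - 24) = (n + 2)*(n + 3)*(n^2 - n - 12) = (n - 4)*(n + 2)*(n + 3)*(n + 3)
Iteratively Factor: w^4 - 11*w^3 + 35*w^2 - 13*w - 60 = (w + 1)*(w^3 - 12*w^2 + 47*w - 60) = (w - 3)*(w + 1)*(w^2 - 9*w + 20) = (w - 4)*(w - 3)*(w + 1)*(w - 5)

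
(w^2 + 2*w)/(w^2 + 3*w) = (w + 2)/(w + 3)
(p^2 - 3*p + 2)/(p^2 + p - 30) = (p^2 - 3*p + 2)/(p^2 + p - 30)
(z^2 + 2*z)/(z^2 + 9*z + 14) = z/(z + 7)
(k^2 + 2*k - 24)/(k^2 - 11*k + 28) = (k + 6)/(k - 7)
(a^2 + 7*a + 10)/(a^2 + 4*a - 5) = (a + 2)/(a - 1)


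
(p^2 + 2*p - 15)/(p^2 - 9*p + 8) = (p^2 + 2*p - 15)/(p^2 - 9*p + 8)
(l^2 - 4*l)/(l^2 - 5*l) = (l - 4)/(l - 5)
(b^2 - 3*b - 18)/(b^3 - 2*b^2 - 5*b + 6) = (b^2 - 3*b - 18)/(b^3 - 2*b^2 - 5*b + 6)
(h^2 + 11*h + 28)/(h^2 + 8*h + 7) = (h + 4)/(h + 1)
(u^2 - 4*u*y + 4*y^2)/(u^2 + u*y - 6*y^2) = (u - 2*y)/(u + 3*y)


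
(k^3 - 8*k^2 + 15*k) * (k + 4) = k^4 - 4*k^3 - 17*k^2 + 60*k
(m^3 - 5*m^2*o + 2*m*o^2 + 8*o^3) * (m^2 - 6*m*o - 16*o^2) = m^5 - 11*m^4*o + 16*m^3*o^2 + 76*m^2*o^3 - 80*m*o^4 - 128*o^5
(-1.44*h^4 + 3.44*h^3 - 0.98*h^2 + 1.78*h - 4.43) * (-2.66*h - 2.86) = 3.8304*h^5 - 5.032*h^4 - 7.2316*h^3 - 1.932*h^2 + 6.693*h + 12.6698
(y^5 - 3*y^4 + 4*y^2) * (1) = y^5 - 3*y^4 + 4*y^2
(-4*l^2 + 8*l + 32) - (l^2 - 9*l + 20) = -5*l^2 + 17*l + 12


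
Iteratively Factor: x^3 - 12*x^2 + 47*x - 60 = (x - 4)*(x^2 - 8*x + 15) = (x - 5)*(x - 4)*(x - 3)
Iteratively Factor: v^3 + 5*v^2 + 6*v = (v + 2)*(v^2 + 3*v) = (v + 2)*(v + 3)*(v)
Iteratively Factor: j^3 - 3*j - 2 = (j - 2)*(j^2 + 2*j + 1) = (j - 2)*(j + 1)*(j + 1)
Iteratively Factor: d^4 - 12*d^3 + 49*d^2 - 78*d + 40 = (d - 4)*(d^3 - 8*d^2 + 17*d - 10) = (d - 5)*(d - 4)*(d^2 - 3*d + 2) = (d - 5)*(d - 4)*(d - 1)*(d - 2)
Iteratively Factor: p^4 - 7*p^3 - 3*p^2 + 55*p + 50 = (p - 5)*(p^3 - 2*p^2 - 13*p - 10) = (p - 5)^2*(p^2 + 3*p + 2) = (p - 5)^2*(p + 2)*(p + 1)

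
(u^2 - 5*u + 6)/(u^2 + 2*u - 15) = (u - 2)/(u + 5)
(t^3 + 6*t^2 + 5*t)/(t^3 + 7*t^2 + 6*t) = (t + 5)/(t + 6)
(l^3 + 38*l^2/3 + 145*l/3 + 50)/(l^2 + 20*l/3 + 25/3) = l + 6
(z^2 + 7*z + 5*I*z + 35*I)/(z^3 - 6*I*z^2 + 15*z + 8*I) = (z^2 + z*(7 + 5*I) + 35*I)/(z^3 - 6*I*z^2 + 15*z + 8*I)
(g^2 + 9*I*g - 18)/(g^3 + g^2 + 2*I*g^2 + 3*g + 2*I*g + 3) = (g + 6*I)/(g^2 + g*(1 - I) - I)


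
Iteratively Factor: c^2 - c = (c)*(c - 1)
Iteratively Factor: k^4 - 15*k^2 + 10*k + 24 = (k - 3)*(k^3 + 3*k^2 - 6*k - 8) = (k - 3)*(k + 1)*(k^2 + 2*k - 8) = (k - 3)*(k - 2)*(k + 1)*(k + 4)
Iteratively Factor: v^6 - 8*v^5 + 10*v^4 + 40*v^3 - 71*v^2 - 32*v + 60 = (v - 5)*(v^5 - 3*v^4 - 5*v^3 + 15*v^2 + 4*v - 12) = (v - 5)*(v - 1)*(v^4 - 2*v^3 - 7*v^2 + 8*v + 12) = (v - 5)*(v - 3)*(v - 1)*(v^3 + v^2 - 4*v - 4) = (v - 5)*(v - 3)*(v - 2)*(v - 1)*(v^2 + 3*v + 2) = (v - 5)*(v - 3)*(v - 2)*(v - 1)*(v + 2)*(v + 1)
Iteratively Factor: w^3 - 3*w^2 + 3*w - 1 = (w - 1)*(w^2 - 2*w + 1) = (w - 1)^2*(w - 1)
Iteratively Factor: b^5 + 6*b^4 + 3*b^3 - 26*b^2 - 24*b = (b)*(b^4 + 6*b^3 + 3*b^2 - 26*b - 24) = b*(b + 3)*(b^3 + 3*b^2 - 6*b - 8) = b*(b + 1)*(b + 3)*(b^2 + 2*b - 8) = b*(b + 1)*(b + 3)*(b + 4)*(b - 2)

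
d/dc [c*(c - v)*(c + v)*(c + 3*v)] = 4*c^3 + 9*c^2*v - 2*c*v^2 - 3*v^3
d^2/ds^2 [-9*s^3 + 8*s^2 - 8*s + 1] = 16 - 54*s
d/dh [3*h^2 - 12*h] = 6*h - 12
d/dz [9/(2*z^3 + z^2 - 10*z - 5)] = 18*(-3*z^2 - z + 5)/(2*z^3 + z^2 - 10*z - 5)^2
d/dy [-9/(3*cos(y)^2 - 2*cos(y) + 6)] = 18*(1 - 3*cos(y))*sin(y)/(3*cos(y)^2 - 2*cos(y) + 6)^2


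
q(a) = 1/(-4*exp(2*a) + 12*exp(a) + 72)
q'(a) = (8*exp(2*a) - 12*exp(a))/(-4*exp(2*a) + 12*exp(a) + 72)^2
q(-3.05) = 0.01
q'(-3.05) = -0.00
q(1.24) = 0.02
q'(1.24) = 0.01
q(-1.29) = 0.01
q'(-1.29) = -0.00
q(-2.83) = 0.01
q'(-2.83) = -0.00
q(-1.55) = 0.01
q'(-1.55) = -0.00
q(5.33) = -0.00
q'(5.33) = 0.00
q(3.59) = -0.00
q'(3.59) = 0.00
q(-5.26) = 0.01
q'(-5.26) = -0.00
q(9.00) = 0.00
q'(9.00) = 0.00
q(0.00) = 0.01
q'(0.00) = 0.00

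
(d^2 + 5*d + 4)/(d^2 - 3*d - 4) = (d + 4)/(d - 4)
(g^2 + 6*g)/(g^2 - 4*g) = (g + 6)/(g - 4)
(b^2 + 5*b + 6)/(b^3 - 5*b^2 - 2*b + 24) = (b + 3)/(b^2 - 7*b + 12)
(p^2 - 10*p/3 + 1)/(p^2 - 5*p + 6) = (p - 1/3)/(p - 2)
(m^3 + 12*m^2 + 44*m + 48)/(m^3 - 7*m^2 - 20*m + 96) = (m^2 + 8*m + 12)/(m^2 - 11*m + 24)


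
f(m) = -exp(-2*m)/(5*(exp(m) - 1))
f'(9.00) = 0.00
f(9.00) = 0.00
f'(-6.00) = -65182.60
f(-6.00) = 32631.84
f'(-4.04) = -1303.05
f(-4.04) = 657.42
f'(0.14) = 9.71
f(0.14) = -1.01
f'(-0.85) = -2.40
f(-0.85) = 1.91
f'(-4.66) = -4484.72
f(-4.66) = 2253.13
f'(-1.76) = -14.63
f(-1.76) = 8.16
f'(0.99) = 0.06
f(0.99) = -0.02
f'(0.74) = 0.16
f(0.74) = -0.04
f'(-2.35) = -46.05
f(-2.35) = 24.31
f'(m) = 2*exp(-2*m)/(5*(exp(m) - 1)) + exp(-m)/(5*(exp(m) - 1)^2) = (3*exp(m) - 2)*exp(-2*m)/(5*(1 - exp(m))^2)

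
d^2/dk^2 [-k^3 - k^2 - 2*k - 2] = -6*k - 2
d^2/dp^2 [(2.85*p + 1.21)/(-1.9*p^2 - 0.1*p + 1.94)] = (-(2.85*p + 1.21)*(3.8*p + 0.1)*(7.6*p + 0.2) + (32.49*p + 5.168)*(1.9*p^2 + 0.1*p - 1.94))/(1.9*p^2 + 0.1*p - 1.94)^3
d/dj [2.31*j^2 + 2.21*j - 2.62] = 4.62*j + 2.21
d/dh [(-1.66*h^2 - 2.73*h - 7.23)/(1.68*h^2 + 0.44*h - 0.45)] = (3.856*h^2 + 25.7868*h + 4.4097)/(2.8224*h^4 + 1.4784*h^3 - 1.3184*h^2 - 0.396*h + 0.2025)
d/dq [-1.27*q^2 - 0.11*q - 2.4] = -2.54*q - 0.11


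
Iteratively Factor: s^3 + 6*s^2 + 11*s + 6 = (s + 1)*(s^2 + 5*s + 6) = (s + 1)*(s + 3)*(s + 2)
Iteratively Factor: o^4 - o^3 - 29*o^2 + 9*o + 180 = (o - 3)*(o^3 + 2*o^2 - 23*o - 60) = (o - 3)*(o + 4)*(o^2 - 2*o - 15) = (o - 5)*(o - 3)*(o + 4)*(o + 3)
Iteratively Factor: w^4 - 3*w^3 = (w)*(w^3 - 3*w^2) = w^2*(w^2 - 3*w) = w^3*(w - 3)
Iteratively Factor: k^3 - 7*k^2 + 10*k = (k)*(k^2 - 7*k + 10) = k*(k - 5)*(k - 2)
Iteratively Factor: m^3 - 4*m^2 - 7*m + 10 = (m + 2)*(m^2 - 6*m + 5) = (m - 5)*(m + 2)*(m - 1)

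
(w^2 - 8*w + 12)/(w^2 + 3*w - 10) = (w - 6)/(w + 5)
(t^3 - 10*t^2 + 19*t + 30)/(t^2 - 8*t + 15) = (t^2 - 5*t - 6)/(t - 3)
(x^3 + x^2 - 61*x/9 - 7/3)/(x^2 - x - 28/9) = (3*x^2 + 10*x + 3)/(3*x + 4)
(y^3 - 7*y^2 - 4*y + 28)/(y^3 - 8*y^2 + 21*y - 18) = (y^2 - 5*y - 14)/(y^2 - 6*y + 9)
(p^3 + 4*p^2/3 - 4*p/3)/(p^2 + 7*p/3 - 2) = p*(p + 2)/(p + 3)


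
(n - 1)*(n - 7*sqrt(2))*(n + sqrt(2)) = n^3 - 6*sqrt(2)*n^2 - n^2 - 14*n + 6*sqrt(2)*n + 14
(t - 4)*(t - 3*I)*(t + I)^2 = t^4 - 4*t^3 - I*t^3 + 5*t^2 + 4*I*t^2 - 20*t + 3*I*t - 12*I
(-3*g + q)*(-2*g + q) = 6*g^2 - 5*g*q + q^2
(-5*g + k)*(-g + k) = 5*g^2 - 6*g*k + k^2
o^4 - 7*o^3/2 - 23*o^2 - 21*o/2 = o*(o - 7)*(o + 1/2)*(o + 3)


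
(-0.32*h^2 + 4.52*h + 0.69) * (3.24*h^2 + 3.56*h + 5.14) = -1.0368*h^4 + 13.5056*h^3 + 16.682*h^2 + 25.6892*h + 3.5466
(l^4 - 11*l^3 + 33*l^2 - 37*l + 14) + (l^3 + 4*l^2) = l^4 - 10*l^3 + 37*l^2 - 37*l + 14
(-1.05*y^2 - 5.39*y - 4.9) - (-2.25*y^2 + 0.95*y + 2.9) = 1.2*y^2 - 6.34*y - 7.8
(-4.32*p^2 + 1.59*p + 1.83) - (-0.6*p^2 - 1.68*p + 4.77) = -3.72*p^2 + 3.27*p - 2.94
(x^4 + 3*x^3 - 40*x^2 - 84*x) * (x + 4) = x^5 + 7*x^4 - 28*x^3 - 244*x^2 - 336*x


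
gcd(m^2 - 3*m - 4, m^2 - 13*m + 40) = 1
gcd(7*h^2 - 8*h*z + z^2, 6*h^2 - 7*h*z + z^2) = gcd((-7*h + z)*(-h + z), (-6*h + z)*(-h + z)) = -h + z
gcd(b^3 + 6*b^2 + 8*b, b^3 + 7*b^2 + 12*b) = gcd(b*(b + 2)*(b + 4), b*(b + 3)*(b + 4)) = b^2 + 4*b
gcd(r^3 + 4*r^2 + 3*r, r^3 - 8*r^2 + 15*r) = r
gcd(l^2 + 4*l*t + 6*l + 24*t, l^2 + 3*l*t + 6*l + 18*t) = l + 6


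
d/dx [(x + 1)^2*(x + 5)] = (x + 1)*(3*x + 11)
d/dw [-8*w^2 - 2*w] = -16*w - 2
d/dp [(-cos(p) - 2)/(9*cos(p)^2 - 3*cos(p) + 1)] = (-9*cos(p)^2 - 36*cos(p) + 7)*sin(p)/(9*sin(p)^2 + 3*cos(p) - 10)^2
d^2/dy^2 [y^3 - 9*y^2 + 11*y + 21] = 6*y - 18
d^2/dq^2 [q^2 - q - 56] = 2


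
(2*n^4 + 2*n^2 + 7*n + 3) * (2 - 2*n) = -4*n^5 + 4*n^4 - 4*n^3 - 10*n^2 + 8*n + 6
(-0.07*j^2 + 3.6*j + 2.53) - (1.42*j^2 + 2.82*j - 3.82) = -1.49*j^2 + 0.78*j + 6.35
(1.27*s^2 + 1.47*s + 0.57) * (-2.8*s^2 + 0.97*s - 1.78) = -3.556*s^4 - 2.8841*s^3 - 2.4307*s^2 - 2.0637*s - 1.0146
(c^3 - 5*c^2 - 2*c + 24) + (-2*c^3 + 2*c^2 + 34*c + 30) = -c^3 - 3*c^2 + 32*c + 54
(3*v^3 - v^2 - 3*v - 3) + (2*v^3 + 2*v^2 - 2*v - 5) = 5*v^3 + v^2 - 5*v - 8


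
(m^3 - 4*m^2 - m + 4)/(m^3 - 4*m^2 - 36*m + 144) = (m^2 - 1)/(m^2 - 36)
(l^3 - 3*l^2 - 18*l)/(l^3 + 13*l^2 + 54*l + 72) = l*(l - 6)/(l^2 + 10*l + 24)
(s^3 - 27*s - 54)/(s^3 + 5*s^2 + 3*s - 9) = (s - 6)/(s - 1)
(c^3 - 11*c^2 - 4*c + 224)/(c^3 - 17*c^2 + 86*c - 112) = (c + 4)/(c - 2)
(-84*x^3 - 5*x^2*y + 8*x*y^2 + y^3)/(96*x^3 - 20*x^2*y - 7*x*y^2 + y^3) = (-7*x - y)/(8*x - y)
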